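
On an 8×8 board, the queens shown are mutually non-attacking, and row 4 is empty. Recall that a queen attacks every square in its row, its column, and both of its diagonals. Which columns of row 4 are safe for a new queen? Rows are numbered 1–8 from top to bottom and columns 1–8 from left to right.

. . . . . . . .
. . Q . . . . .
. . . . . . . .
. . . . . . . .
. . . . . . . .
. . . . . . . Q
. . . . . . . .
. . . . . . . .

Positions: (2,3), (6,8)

columns 2, 4, 7

(2,3) attacks row 4 at column 3 and diagonals 1, 5.
(6,8) attacks row 4 at column 8 and diagonals 6.
Attacked columns: {1, 3, 5, 6, 8}. Safe: {2, 4, 7}.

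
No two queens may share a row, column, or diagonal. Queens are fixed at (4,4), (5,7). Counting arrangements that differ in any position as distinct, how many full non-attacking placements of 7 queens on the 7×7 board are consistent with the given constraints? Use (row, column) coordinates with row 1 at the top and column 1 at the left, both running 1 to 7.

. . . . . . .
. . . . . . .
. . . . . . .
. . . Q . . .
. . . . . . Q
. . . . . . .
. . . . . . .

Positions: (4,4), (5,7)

2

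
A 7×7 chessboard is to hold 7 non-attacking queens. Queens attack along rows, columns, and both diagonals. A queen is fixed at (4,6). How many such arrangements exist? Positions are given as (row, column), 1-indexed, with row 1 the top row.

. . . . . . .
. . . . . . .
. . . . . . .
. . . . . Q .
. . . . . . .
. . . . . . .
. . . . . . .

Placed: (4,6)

Branch on row 1: col 1 → 1; col 2 → 0; col 4 → 2; col 5 → 2; col 7 → 1.
Sum: 1 + 0 + 2 + 2 + 1 = 6.

6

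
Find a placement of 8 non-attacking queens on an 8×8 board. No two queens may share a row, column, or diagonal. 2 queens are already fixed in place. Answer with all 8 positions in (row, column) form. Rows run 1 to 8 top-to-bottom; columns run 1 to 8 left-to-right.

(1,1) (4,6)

(1,1) (2,5) (3,8) (4,6) (5,3) (6,7) (7,2) (8,4)

Row 2: attacked by (1,1)→{1,2}; (4,6)→{4,6,8}. Safe: 3, 5, 7. Place at column 5.
Row 3: attacked by (1,1)→{1,3}; (2,5)→{4,5,6}; (4,6)→{5,6,7}. Safe: 2, 8. Place at column 8.
Row 5: attacked by (1,1)→{1,5}; (2,5)→{2,5,8}; (3,8)→{6,8}; (4,6)→{5,6,7}. Safe: 3, 4. Place at column 3.
Row 6: attacked by (1,1)→{1,6}; (2,5)→{1,5}; (3,8)→{5,8}; (4,6)→{4,6,8}; (5,3)→{2,3,4}. Safe: 7. Place at column 7.
Row 7: attacked by (1,1)→{1,7}; (2,5)→{5}; (3,8)→{4,8}; (4,6)→{3,6}; (5,3)→{1,3,5}; (6,7)→{6,7,8}. Safe: 2. Place at column 2.
Row 8: attacked by (1,1)→{1,8}; (2,5)→{5}; (3,8)→{3,8}; (4,6)→{2,6}; (5,3)→{3,6}; (6,7)→{5,7}; (7,2)→{1,2,3}. Safe: 4. Place at column 4.
Columns [1, 5, 8, 6, 3, 7, 2, 4], r−c [0, -3, -5, -2, 2, -1, 5, 4], r+c [2, 7, 11, 10, 8, 13, 9, 12] are all distinct, so no two queens attack.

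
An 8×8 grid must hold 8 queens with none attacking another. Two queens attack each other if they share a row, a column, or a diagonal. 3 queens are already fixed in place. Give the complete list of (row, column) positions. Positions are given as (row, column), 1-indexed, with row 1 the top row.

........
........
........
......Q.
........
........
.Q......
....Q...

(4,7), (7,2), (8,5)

(1,3) (2,8) (3,4) (4,7) (5,1) (6,6) (7,2) (8,5)

Row 1: attacked by (4,7)→{4,7}; (7,2)→{2,8}; (8,5)→{5}. Safe: 1, 3, 6. Place at column 3.
Row 2: attacked by (1,3)→{2,3,4}; (4,7)→{5,7}; (7,2)→{2,7}; (8,5)→{5}. Safe: 1, 6, 8. Place at column 8.
Row 3: attacked by (1,3)→{1,3,5}; (2,8)→{7,8}; (4,7)→{6,7,8}; (7,2)→{2,6}; (8,5)→{5}. Safe: 4. Place at column 4.
Row 5: attacked by (1,3)→{3,7}; (2,8)→{5,8}; (3,4)→{2,4,6}; (4,7)→{6,7,8}; (7,2)→{2,4}; (8,5)→{2,5,8}. Safe: 1. Place at column 1.
Row 6: attacked by (1,3)→{3,8}; (2,8)→{4,8}; (3,4)→{1,4,7}; (4,7)→{5,7}; (5,1)→{1,2}; (7,2)→{1,2,3}; (8,5)→{3,5,7}. Safe: 6. Place at column 6.
Columns [3, 8, 4, 7, 1, 6, 2, 5], r−c [-2, -6, -1, -3, 4, 0, 5, 3], r+c [4, 10, 7, 11, 6, 12, 9, 13] are all distinct, so no two queens attack.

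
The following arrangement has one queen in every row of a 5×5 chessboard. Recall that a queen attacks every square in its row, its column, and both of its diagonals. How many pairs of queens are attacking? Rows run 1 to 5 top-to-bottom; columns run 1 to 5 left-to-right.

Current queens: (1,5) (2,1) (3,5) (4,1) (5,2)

3

Same column: (1,5)–(3,5) (column 5); (2,1)–(4,1) (column 1).
Same diagonal: (4,1)–(5,2) (|4−5| = |1−2| = 1).
Total attacking pairs: 3.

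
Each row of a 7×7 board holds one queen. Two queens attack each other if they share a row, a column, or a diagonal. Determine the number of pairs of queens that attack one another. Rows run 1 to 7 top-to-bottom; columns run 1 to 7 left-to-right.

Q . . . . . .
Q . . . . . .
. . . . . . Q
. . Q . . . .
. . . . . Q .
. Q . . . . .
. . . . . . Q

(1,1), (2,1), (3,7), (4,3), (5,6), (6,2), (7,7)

4

Same column: (1,1)–(2,1) (column 1); (3,7)–(7,7) (column 7).
Same diagonal: (1,1)–(7,7) (|1−7| = |1−7| = 6); (2,1)–(4,3) (|2−4| = |1−3| = 2).
Total attacking pairs: 4.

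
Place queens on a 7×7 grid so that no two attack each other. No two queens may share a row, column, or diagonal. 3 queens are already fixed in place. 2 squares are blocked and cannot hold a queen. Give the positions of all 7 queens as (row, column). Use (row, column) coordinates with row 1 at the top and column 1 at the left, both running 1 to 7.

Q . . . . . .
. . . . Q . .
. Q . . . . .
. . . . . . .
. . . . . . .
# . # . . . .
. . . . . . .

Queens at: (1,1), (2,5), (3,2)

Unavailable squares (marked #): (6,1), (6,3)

(1,1) (2,5) (3,2) (4,6) (5,3) (6,7) (7,4)

Row 4: attacked by (1,1)→{1,4}; (2,5)→{3,5,7}; (3,2)→{1,2,3}. Safe: 6. Place at column 6.
Row 5: attacked by (1,1)→{1,5}; (2,5)→{2,5}; (3,2)→{2,4}; (4,6)→{5,6,7}. Safe: 3. Place at column 3.
Row 6: attacked by (1,1)→{1,6}; (2,5)→{1,5}; (3,2)→{2,5}; (4,6)→{4,6}; (5,3)→{2,3,4}. Blocked: 1,3. Safe: 7. Place at column 7.
Row 7: attacked by (1,1)→{1,7}; (2,5)→{5}; (3,2)→{2,6}; (4,6)→{3,6}; (5,3)→{1,3,5}; (6,7)→{6,7}. Safe: 4. Place at column 4.
Columns [1, 5, 2, 6, 3, 7, 4], r−c [0, -3, 1, -2, 2, -1, 3], r+c [2, 7, 5, 10, 8, 13, 11] are all distinct, so no two queens attack.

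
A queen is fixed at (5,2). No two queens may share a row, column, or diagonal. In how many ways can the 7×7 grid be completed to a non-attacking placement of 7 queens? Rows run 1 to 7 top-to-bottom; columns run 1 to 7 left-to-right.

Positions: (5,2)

Branch on row 1: col 1 → 1; col 3 → 1; col 4 → 2; col 5 → 1; col 7 → 1.
Sum: 1 + 1 + 2 + 1 + 1 = 6.

6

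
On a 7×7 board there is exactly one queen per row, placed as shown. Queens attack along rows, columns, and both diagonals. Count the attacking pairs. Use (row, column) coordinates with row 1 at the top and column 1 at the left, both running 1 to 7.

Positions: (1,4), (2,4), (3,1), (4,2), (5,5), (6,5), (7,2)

Same column: (1,4)–(2,4) (column 4); (4,2)–(7,2) (column 2); (5,5)–(6,5) (column 5).
Same diagonal: (2,4)–(4,2) (|2−4| = |4−2| = 2); (3,1)–(4,2) (|3−4| = |1−2| = 1).
Total attacking pairs: 5.

5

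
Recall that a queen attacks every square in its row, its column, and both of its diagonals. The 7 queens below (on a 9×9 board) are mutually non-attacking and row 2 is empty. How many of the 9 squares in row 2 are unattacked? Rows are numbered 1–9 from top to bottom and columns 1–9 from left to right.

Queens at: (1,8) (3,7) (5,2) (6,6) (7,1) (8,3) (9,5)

(1,8) attacks row 2 at column 8 and diagonals 7, 9.
(3,7) attacks row 2 at column 7 and diagonals 6, 8.
(5,2) attacks row 2 at column 2 and diagonals 5.
(6,6) attacks row 2 at column 6 and diagonals 2.
(7,1) attacks row 2 at column 1 and diagonals 6.
(8,3) attacks row 2 at column 3 and diagonals 9.
(9,5) attacks row 2 at column 5.
Attacked columns: {1, 2, 3, 5, 6, 7, 8, 9}. Safe: {4}.

1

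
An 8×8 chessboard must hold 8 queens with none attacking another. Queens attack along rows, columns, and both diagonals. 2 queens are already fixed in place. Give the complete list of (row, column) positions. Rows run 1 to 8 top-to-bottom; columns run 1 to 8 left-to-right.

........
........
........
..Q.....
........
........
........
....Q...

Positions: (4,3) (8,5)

Row 1: attacked by (4,3)→{3,6}; (8,5)→{5}. Safe: 1, 2, 4, 7, 8. Place at column 8.
Row 2: attacked by (1,8)→{7,8}; (4,3)→{1,3,5}; (8,5)→{5}. Safe: 2, 4, 6. Place at column 4.
Row 3: attacked by (1,8)→{6,8}; (2,4)→{3,4,5}; (4,3)→{2,3,4}; (8,5)→{5}. Safe: 1, 7. Place at column 1.
Row 5: attacked by (1,8)→{4,8}; (2,4)→{1,4,7}; (3,1)→{1,3}; (4,3)→{2,3,4}; (8,5)→{2,5,8}. Safe: 6. Place at column 6.
Row 6: attacked by (1,8)→{3,8}; (2,4)→{4,8}; (3,1)→{1,4}; (4,3)→{1,3,5}; (5,6)→{5,6,7}; (8,5)→{3,5,7}. Safe: 2. Place at column 2.
Row 7: attacked by (1,8)→{2,8}; (2,4)→{4}; (3,1)→{1,5}; (4,3)→{3,6}; (5,6)→{4,6,8}; (6,2)→{1,2,3}; (8,5)→{4,5,6}. Safe: 7. Place at column 7.
Columns [8, 4, 1, 3, 6, 2, 7, 5], r−c [-7, -2, 2, 1, -1, 4, 0, 3], r+c [9, 6, 4, 7, 11, 8, 14, 13] are all distinct, so no two queens attack.

(1,8) (2,4) (3,1) (4,3) (5,6) (6,2) (7,7) (8,5)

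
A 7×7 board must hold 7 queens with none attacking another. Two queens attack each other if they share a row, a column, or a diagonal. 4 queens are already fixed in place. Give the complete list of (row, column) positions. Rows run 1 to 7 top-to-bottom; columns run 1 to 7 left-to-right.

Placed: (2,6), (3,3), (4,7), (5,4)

Row 1: attacked by (2,6)→{5,6,7}; (3,3)→{1,3,5}; (4,7)→{4,7}; (5,4)→{4}. Safe: 2. Place at column 2.
Row 6: attacked by (1,2)→{2,7}; (2,6)→{2,6}; (3,3)→{3,6}; (4,7)→{5,7}; (5,4)→{3,4,5}. Safe: 1. Place at column 1.
Row 7: attacked by (1,2)→{2}; (2,6)→{1,6}; (3,3)→{3,7}; (4,7)→{4,7}; (5,4)→{2,4,6}; (6,1)→{1,2}. Safe: 5. Place at column 5.
Columns [2, 6, 3, 7, 4, 1, 5], r−c [-1, -4, 0, -3, 1, 5, 2], r+c [3, 8, 6, 11, 9, 7, 12] are all distinct, so no two queens attack.

(1,2) (2,6) (3,3) (4,7) (5,4) (6,1) (7,5)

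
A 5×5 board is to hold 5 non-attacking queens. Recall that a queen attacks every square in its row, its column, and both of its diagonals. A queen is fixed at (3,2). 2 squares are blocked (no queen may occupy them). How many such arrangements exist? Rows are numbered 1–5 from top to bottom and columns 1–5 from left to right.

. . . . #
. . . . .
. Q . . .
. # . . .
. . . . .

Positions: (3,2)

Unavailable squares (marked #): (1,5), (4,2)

Branch on row 1: col 1 → 1; col 3 → 1.
Sum: 1 + 1 = 2.

2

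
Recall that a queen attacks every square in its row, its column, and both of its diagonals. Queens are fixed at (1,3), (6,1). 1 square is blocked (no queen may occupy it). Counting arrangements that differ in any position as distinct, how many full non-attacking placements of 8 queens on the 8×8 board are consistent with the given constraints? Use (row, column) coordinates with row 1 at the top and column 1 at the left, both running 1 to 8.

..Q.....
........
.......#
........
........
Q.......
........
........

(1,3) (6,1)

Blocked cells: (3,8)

Branch on row 2: col 6 → 2; col 7 → 1; col 8 → 0.
Sum: 2 + 1 + 0 = 3.

3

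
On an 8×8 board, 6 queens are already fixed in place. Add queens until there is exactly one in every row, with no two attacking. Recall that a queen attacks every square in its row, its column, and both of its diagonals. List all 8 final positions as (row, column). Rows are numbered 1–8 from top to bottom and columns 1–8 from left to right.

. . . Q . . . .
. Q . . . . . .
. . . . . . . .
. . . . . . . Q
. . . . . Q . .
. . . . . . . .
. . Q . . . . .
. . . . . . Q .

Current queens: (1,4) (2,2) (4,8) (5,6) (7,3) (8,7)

(1,4) (2,2) (3,5) (4,8) (5,6) (6,1) (7,3) (8,7)

Row 3: attacked by (1,4)→{2,4,6}; (2,2)→{1,2,3}; (4,8)→{7,8}; (5,6)→{4,6,8}; (7,3)→{3,7}; (8,7)→{2,7}. Safe: 5. Place at column 5.
Row 6: attacked by (1,4)→{4}; (2,2)→{2,6}; (3,5)→{2,5,8}; (4,8)→{6,8}; (5,6)→{5,6,7}; (7,3)→{2,3,4}; (8,7)→{5,7}. Safe: 1. Place at column 1.
Columns [4, 2, 5, 8, 6, 1, 3, 7], r−c [-3, 0, -2, -4, -1, 5, 4, 1], r+c [5, 4, 8, 12, 11, 7, 10, 15] are all distinct, so no two queens attack.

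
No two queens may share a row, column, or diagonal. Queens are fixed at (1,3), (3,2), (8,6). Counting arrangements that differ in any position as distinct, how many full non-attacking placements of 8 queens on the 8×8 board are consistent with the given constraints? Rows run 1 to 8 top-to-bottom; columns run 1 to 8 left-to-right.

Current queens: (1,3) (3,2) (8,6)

2

Branch on row 2: col 5 → 1; col 7 → 1; col 8 → 0.
Sum: 1 + 1 + 0 = 2.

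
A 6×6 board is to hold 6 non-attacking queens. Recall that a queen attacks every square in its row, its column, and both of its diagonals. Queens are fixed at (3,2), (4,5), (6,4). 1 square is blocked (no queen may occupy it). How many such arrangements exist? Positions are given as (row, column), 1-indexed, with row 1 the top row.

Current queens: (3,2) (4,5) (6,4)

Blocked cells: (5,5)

Branch on row 1: col 1 → 0; col 3 → 1; col 6 → 0.
Sum: 0 + 1 + 0 = 1.

1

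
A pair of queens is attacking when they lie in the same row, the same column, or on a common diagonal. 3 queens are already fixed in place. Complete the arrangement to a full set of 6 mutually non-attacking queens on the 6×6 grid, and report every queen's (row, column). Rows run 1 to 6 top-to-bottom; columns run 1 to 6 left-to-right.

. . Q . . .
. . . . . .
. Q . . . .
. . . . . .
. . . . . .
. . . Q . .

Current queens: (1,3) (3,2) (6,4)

Row 2: attacked by (1,3)→{2,3,4}; (3,2)→{1,2,3}; (6,4)→{4}. Safe: 5, 6. Place at column 6.
Row 4: attacked by (1,3)→{3,6}; (2,6)→{4,6}; (3,2)→{1,2,3}; (6,4)→{2,4,6}. Safe: 5. Place at column 5.
Row 5: attacked by (1,3)→{3}; (2,6)→{3,6}; (3,2)→{2,4}; (4,5)→{4,5,6}; (6,4)→{3,4,5}. Safe: 1. Place at column 1.
Columns [3, 6, 2, 5, 1, 4], r−c [-2, -4, 1, -1, 4, 2], r+c [4, 8, 5, 9, 6, 10] are all distinct, so no two queens attack.

(1,3) (2,6) (3,2) (4,5) (5,1) (6,4)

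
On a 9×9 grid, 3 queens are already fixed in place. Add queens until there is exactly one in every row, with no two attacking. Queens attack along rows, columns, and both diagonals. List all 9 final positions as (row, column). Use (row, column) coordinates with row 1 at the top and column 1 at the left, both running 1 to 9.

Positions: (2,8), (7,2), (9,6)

(1,1) (2,8) (3,5) (4,3) (5,9) (6,7) (7,2) (8,4) (9,6)

Row 1: attacked by (2,8)→{7,8,9}; (7,2)→{2,8}; (9,6)→{6}. Safe: 1, 3, 4, 5. Place at column 1.
Row 3: attacked by (1,1)→{1,3}; (2,8)→{7,8,9}; (7,2)→{2,6}; (9,6)→{6}. Safe: 4, 5. Place at column 5.
Row 4: attacked by (1,1)→{1,4}; (2,8)→{6,8}; (3,5)→{4,5,6}; (7,2)→{2,5}; (9,6)→{1,6}. Safe: 3, 7, 9. Place at column 3.
Row 5: attacked by (1,1)→{1,5}; (2,8)→{5,8}; (3,5)→{3,5,7}; (4,3)→{2,3,4}; (7,2)→{2,4}; (9,6)→{2,6}. Safe: 9. Place at column 9.
Row 6: attacked by (1,1)→{1,6}; (2,8)→{4,8}; (3,5)→{2,5,8}; (4,3)→{1,3,5}; (5,9)→{8,9}; (7,2)→{1,2,3}; (9,6)→{3,6,9}. Safe: 7. Place at column 7.
Row 8: attacked by (1,1)→{1,8}; (2,8)→{2,8}; (3,5)→{5}; (4,3)→{3,7}; (5,9)→{6,9}; (6,7)→{5,7,9}; (7,2)→{1,2,3}; (9,6)→{5,6,7}. Safe: 4. Place at column 4.
Columns [1, 8, 5, 3, 9, 7, 2, 4, 6], r−c [0, -6, -2, 1, -4, -1, 5, 4, 3], r+c [2, 10, 8, 7, 14, 13, 9, 12, 15] are all distinct, so no two queens attack.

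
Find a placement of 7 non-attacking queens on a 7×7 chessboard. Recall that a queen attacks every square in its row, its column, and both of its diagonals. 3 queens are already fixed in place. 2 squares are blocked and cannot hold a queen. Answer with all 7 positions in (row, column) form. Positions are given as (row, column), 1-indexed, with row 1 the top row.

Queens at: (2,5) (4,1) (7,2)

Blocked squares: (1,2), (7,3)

Row 1: attacked by (2,5)→{4,5,6}; (4,1)→{1,4}; (7,2)→{2}. Blocked: 2. Safe: 3, 7. Place at column 7.
Row 3: attacked by (1,7)→{5,7}; (2,5)→{4,5,6}; (4,1)→{1,2}; (7,2)→{2,6}. Safe: 3. Place at column 3.
Row 5: attacked by (1,7)→{3,7}; (2,5)→{2,5}; (3,3)→{1,3,5}; (4,1)→{1,2}; (7,2)→{2,4}. Safe: 6. Place at column 6.
Row 6: attacked by (1,7)→{2,7}; (2,5)→{1,5}; (3,3)→{3,6}; (4,1)→{1,3}; (5,6)→{5,6,7}; (7,2)→{1,2,3}. Safe: 4. Place at column 4.
Columns [7, 5, 3, 1, 6, 4, 2], r−c [-6, -3, 0, 3, -1, 2, 5], r+c [8, 7, 6, 5, 11, 10, 9] are all distinct, so no two queens attack.

(1,7) (2,5) (3,3) (4,1) (5,6) (6,4) (7,2)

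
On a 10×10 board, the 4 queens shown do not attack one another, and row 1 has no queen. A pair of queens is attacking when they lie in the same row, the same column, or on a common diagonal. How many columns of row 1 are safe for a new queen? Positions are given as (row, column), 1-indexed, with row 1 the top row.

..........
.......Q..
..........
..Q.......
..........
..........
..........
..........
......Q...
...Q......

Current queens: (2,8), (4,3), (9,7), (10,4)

4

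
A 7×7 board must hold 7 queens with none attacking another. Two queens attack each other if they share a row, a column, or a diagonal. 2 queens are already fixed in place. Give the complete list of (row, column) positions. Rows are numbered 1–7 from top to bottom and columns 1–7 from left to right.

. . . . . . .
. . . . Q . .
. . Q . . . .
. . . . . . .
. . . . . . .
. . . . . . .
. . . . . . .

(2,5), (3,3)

(1,7) (2,5) (3,3) (4,1) (5,6) (6,4) (7,2)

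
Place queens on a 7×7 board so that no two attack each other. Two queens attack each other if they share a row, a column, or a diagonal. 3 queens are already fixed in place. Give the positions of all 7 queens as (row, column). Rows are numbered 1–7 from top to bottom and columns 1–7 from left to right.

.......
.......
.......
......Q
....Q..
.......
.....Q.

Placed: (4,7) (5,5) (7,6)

(1,2) (2,4) (3,1) (4,7) (5,5) (6,3) (7,6)

Row 1: attacked by (4,7)→{4,7}; (5,5)→{1,5}; (7,6)→{6}. Safe: 2, 3. Place at column 2.
Row 2: attacked by (1,2)→{1,2,3}; (4,7)→{5,7}; (5,5)→{2,5}; (7,6)→{1,6}. Safe: 4. Place at column 4.
Row 3: attacked by (1,2)→{2,4}; (2,4)→{3,4,5}; (4,7)→{6,7}; (5,5)→{3,5,7}; (7,6)→{2,6}. Safe: 1. Place at column 1.
Row 6: attacked by (1,2)→{2,7}; (2,4)→{4}; (3,1)→{1,4}; (4,7)→{5,7}; (5,5)→{4,5,6}; (7,6)→{5,6,7}. Safe: 3. Place at column 3.
Columns [2, 4, 1, 7, 5, 3, 6], r−c [-1, -2, 2, -3, 0, 3, 1], r+c [3, 6, 4, 11, 10, 9, 13] are all distinct, so no two queens attack.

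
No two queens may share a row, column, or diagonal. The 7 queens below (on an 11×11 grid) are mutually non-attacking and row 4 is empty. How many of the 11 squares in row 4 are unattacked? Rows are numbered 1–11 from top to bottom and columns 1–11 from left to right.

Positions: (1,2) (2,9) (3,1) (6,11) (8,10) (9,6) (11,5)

3

(1,2) attacks row 4 at column 2 and diagonals 5.
(2,9) attacks row 4 at column 9 and diagonals 7, 11.
(3,1) attacks row 4 at column 1 and diagonals 2.
(6,11) attacks row 4 at column 11 and diagonals 9.
(8,10) attacks row 4 at column 10 and diagonals 6.
(9,6) attacks row 4 at column 6 and diagonals 1, 11.
(11,5) attacks row 4 at column 5.
Attacked columns: {1, 2, 5, 6, 7, 9, 10, 11}. Safe: {3, 4, 8}.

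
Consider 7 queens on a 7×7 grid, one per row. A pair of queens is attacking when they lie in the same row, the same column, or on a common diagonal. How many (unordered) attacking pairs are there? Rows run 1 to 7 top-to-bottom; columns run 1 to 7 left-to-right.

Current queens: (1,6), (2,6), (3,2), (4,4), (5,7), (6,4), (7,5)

Same column: (1,6)–(2,6) (column 6); (4,4)–(6,4) (column 4).
Same diagonal: (2,6)–(4,4) (|2−4| = |6−4| = 2); (5,7)–(7,5) (|5−7| = |7−5| = 2); (6,4)–(7,5) (|6−7| = |4−5| = 1).
Total attacking pairs: 5.

5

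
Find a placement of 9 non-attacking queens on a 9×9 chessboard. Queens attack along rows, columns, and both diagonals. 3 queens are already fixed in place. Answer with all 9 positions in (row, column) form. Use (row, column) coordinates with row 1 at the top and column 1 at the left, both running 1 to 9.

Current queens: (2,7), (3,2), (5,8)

Row 1: attacked by (2,7)→{6,7,8}; (3,2)→{2,4}; (5,8)→{4,8}. Safe: 1, 3, 5, 9. Place at column 5.
Row 4: attacked by (1,5)→{2,5,8}; (2,7)→{5,7,9}; (3,2)→{1,2,3}; (5,8)→{7,8,9}. Safe: 4, 6. Place at column 6.
Row 6: attacked by (1,5)→{5}; (2,7)→{3,7}; (3,2)→{2,5}; (4,6)→{4,6,8}; (5,8)→{7,8,9}. Safe: 1. Place at column 1.
Row 7: attacked by (1,5)→{5}; (2,7)→{2,7}; (3,2)→{2,6}; (4,6)→{3,6,9}; (5,8)→{6,8}; (6,1)→{1,2}. Safe: 4. Place at column 4.
Row 8: attacked by (1,5)→{5}; (2,7)→{1,7}; (3,2)→{2,7}; (4,6)→{2,6}; (5,8)→{5,8}; (6,1)→{1,3}; (7,4)→{3,4,5}. Safe: 9. Place at column 9.
Row 9: attacked by (1,5)→{5}; (2,7)→{7}; (3,2)→{2,8}; (4,6)→{1,6}; (5,8)→{4,8}; (6,1)→{1,4}; (7,4)→{2,4,6}; (8,9)→{8,9}. Safe: 3. Place at column 3.
Columns [5, 7, 2, 6, 8, 1, 4, 9, 3], r−c [-4, -5, 1, -2, -3, 5, 3, -1, 6], r+c [6, 9, 5, 10, 13, 7, 11, 17, 12] are all distinct, so no two queens attack.

(1,5) (2,7) (3,2) (4,6) (5,8) (6,1) (7,4) (8,9) (9,3)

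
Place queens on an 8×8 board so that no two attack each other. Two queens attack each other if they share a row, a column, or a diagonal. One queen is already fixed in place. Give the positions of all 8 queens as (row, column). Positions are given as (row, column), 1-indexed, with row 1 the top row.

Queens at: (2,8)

(1,5) (2,8) (3,4) (4,1) (5,3) (6,6) (7,2) (8,7)

Row 1: attacked by (2,8)→{7,8}. Safe: 1, 2, 3, 4, 5, 6. Place at column 5.
Row 3: attacked by (1,5)→{3,5,7}; (2,8)→{7,8}. Safe: 1, 2, 4, 6. Place at column 4.
Row 4: attacked by (1,5)→{2,5,8}; (2,8)→{6,8}; (3,4)→{3,4,5}. Safe: 1, 7. Place at column 1.
Row 5: attacked by (1,5)→{1,5}; (2,8)→{5,8}; (3,4)→{2,4,6}; (4,1)→{1,2}. Safe: 3, 7. Place at column 3.
Row 6: attacked by (1,5)→{5}; (2,8)→{4,8}; (3,4)→{1,4,7}; (4,1)→{1,3}; (5,3)→{2,3,4}. Safe: 6. Place at column 6.
Row 7: attacked by (1,5)→{5}; (2,8)→{3,8}; (3,4)→{4,8}; (4,1)→{1,4}; (5,3)→{1,3,5}; (6,6)→{5,6,7}. Safe: 2. Place at column 2.
Row 8: attacked by (1,5)→{5}; (2,8)→{2,8}; (3,4)→{4}; (4,1)→{1,5}; (5,3)→{3,6}; (6,6)→{4,6,8}; (7,2)→{1,2,3}. Safe: 7. Place at column 7.
Columns [5, 8, 4, 1, 3, 6, 2, 7], r−c [-4, -6, -1, 3, 2, 0, 5, 1], r+c [6, 10, 7, 5, 8, 12, 9, 15] are all distinct, so no two queens attack.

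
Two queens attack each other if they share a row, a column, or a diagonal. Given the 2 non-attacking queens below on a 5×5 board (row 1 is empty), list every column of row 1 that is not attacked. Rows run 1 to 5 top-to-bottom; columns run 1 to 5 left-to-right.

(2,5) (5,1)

(2,5) attacks row 1 at column 5 and diagonals 4.
(5,1) attacks row 1 at column 1 and diagonals 5.
Attacked columns: {1, 4, 5}. Safe: {2, 3}.

columns 2, 3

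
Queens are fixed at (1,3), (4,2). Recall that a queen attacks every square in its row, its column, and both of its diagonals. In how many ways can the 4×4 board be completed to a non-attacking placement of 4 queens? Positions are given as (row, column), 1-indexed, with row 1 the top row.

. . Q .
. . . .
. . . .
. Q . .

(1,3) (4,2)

1

Branch on row 2: col 1 → 1.
Sum: 1 = 1.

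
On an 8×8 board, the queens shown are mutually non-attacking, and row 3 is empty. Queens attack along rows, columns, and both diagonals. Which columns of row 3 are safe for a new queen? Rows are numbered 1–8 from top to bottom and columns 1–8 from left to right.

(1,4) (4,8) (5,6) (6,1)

(1,4) attacks row 3 at column 4 and diagonals 2, 6.
(4,8) attacks row 3 at column 8 and diagonals 7.
(5,6) attacks row 3 at column 6 and diagonals 4, 8.
(6,1) attacks row 3 at column 1 and diagonals 4.
Attacked columns: {1, 2, 4, 6, 7, 8}. Safe: {3, 5}.

columns 3, 5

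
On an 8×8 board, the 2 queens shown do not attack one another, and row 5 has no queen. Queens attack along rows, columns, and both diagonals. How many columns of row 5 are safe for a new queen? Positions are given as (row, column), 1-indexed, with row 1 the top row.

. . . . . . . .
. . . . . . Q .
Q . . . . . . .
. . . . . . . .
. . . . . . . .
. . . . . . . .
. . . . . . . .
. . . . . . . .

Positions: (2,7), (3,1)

4

(2,7) attacks row 5 at column 7 and diagonals 4.
(3,1) attacks row 5 at column 1 and diagonals 3.
Attacked columns: {1, 3, 4, 7}. Safe: {2, 5, 6, 8}.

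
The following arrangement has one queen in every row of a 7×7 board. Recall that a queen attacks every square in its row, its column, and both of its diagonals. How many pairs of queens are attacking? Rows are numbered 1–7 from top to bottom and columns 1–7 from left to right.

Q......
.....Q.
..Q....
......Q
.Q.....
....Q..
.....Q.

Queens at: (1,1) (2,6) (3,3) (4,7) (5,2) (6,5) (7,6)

4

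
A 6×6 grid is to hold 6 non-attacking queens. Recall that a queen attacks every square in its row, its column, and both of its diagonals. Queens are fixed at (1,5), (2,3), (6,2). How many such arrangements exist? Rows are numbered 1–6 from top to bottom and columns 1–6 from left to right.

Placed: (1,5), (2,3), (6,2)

Branch on row 3: col 1 → 1; col 6 → 0.
Sum: 1 + 0 = 1.

1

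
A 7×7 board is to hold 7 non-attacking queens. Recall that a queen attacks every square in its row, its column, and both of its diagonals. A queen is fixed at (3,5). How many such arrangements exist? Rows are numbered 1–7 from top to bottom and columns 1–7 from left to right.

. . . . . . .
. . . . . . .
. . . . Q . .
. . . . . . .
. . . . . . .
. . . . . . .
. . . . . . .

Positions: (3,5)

6

Branch on row 1: col 1 → 1; col 2 → 1; col 4 → 2; col 6 → 2.
Sum: 1 + 1 + 2 + 2 = 6.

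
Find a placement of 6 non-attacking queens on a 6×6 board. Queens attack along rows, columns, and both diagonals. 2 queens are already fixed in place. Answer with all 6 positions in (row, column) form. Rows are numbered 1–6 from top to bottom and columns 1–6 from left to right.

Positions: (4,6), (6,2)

(1,5) (2,3) (3,1) (4,6) (5,4) (6,2)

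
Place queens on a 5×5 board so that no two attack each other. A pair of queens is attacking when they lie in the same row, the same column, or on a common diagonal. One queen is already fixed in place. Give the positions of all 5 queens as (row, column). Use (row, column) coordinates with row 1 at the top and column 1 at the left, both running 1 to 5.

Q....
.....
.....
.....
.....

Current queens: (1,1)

(1,1) (2,4) (3,2) (4,5) (5,3)

Row 2: attacked by (1,1)→{1,2}. Safe: 3, 4, 5. Place at column 4.
Row 3: attacked by (1,1)→{1,3}; (2,4)→{3,4,5}. Safe: 2. Place at column 2.
Row 4: attacked by (1,1)→{1,4}; (2,4)→{2,4}; (3,2)→{1,2,3}. Safe: 5. Place at column 5.
Row 5: attacked by (1,1)→{1,5}; (2,4)→{1,4}; (3,2)→{2,4}; (4,5)→{4,5}. Safe: 3. Place at column 3.
Columns [1, 4, 2, 5, 3], r−c [0, -2, 1, -1, 2], r+c [2, 6, 5, 9, 8] are all distinct, so no two queens attack.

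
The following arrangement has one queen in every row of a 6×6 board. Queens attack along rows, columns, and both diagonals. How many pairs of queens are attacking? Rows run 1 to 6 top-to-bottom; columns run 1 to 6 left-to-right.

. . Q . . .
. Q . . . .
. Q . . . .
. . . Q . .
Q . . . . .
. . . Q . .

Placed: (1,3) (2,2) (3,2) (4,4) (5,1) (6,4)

Same column: (2,2)–(3,2) (column 2); (4,4)–(6,4) (column 4).
Same diagonal: (1,3)–(2,2) (|1−2| = |3−2| = 1); (2,2)–(4,4) (|2−4| = |2−4| = 2).
Total attacking pairs: 4.

4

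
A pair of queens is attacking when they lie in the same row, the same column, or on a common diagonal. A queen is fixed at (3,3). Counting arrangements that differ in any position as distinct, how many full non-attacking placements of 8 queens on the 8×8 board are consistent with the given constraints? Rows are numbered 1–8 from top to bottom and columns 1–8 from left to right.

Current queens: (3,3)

Branch on row 1: col 2 → 1; col 4 → 1; col 6 → 0; col 7 → 2; col 8 → 0.
Sum: 1 + 1 + 0 + 2 + 0 = 4.

4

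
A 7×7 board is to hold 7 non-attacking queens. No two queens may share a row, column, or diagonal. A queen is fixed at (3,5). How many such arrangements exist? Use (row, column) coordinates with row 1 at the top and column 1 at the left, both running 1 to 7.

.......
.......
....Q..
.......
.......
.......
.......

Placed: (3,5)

6

Branch on row 1: col 1 → 1; col 2 → 1; col 4 → 2; col 6 → 2.
Sum: 1 + 1 + 2 + 2 = 6.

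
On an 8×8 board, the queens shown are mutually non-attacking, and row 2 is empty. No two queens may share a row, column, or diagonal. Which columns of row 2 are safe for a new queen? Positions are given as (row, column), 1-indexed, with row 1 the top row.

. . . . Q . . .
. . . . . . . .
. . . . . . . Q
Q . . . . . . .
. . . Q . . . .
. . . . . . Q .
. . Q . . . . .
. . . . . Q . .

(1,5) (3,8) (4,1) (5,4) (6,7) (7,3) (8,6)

(1,5) attacks row 2 at column 5 and diagonals 4, 6.
(3,8) attacks row 2 at column 8 and diagonals 7.
(4,1) attacks row 2 at column 1 and diagonals 3.
(5,4) attacks row 2 at column 4 and diagonals 1, 7.
(6,7) attacks row 2 at column 7 and diagonals 3.
(7,3) attacks row 2 at column 3 and diagonals 8.
(8,6) attacks row 2 at column 6.
Attacked columns: {1, 3, 4, 5, 6, 7, 8}. Safe: {2}.

columns 2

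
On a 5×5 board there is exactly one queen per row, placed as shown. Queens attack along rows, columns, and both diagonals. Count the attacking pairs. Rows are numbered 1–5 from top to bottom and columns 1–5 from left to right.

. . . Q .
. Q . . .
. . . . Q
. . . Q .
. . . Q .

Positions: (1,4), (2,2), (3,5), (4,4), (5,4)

5

Same column: (1,4)–(4,4) (column 4); (1,4)–(5,4) (column 4); (4,4)–(5,4) (column 4).
Same diagonal: (2,2)–(4,4) (|2−4| = |2−4| = 2); (3,5)–(4,4) (|3−4| = |5−4| = 1).
Total attacking pairs: 5.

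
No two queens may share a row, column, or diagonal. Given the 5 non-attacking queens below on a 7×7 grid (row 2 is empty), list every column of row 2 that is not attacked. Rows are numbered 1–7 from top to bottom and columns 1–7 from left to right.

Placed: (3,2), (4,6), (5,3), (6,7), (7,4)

columns 5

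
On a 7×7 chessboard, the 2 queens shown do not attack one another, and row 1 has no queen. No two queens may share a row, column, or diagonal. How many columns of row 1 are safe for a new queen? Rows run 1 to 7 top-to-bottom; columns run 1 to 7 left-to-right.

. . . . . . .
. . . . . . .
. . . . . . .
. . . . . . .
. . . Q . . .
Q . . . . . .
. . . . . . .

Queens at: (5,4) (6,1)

4

(5,4) attacks row 1 at column 4.
(6,1) attacks row 1 at column 1 and diagonals 6.
Attacked columns: {1, 4, 6}. Safe: {2, 3, 5, 7}.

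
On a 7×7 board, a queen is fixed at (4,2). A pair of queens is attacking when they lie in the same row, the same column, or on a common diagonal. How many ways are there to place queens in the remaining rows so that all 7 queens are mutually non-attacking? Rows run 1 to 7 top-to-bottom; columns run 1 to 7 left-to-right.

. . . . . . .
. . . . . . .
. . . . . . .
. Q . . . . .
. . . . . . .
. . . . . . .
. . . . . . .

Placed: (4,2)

6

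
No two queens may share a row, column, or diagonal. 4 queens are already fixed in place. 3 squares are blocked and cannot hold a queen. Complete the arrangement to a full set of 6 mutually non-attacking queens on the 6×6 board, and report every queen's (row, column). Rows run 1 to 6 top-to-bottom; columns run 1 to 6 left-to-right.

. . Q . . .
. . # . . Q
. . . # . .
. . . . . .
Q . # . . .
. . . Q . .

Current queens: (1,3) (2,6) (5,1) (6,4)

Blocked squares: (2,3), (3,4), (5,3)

Row 3: attacked by (1,3)→{1,3,5}; (2,6)→{5,6}; (5,1)→{1,3}; (6,4)→{1,4}. Blocked: 4. Safe: 2. Place at column 2.
Row 4: attacked by (1,3)→{3,6}; (2,6)→{4,6}; (3,2)→{1,2,3}; (5,1)→{1,2}; (6,4)→{2,4,6}. Safe: 5. Place at column 5.
Columns [3, 6, 2, 5, 1, 4], r−c [-2, -4, 1, -1, 4, 2], r+c [4, 8, 5, 9, 6, 10] are all distinct, so no two queens attack.

(1,3) (2,6) (3,2) (4,5) (5,1) (6,4)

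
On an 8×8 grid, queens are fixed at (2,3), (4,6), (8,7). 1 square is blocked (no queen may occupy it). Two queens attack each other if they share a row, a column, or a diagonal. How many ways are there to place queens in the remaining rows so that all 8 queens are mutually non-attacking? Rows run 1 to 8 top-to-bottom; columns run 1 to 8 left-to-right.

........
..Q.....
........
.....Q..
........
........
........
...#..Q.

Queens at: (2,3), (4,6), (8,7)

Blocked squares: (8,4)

Branch on row 1: col 1 → 0; col 5 → 1; col 8 → 0.
Sum: 0 + 1 + 0 = 1.

1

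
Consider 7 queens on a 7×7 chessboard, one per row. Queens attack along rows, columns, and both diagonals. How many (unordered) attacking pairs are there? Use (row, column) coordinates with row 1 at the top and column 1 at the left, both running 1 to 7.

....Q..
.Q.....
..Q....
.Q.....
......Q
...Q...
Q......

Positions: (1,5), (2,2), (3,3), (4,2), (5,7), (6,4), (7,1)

Same column: (2,2)–(4,2) (column 2).
Same diagonal: (1,5)–(3,3) (|1−3| = |5−3| = 2); (1,5)–(4,2) (|1−4| = |5−2| = 3); (2,2)–(3,3) (|2−3| = |2−3| = 1); (3,3)–(4,2) (|3−4| = |3−2| = 1); (4,2)–(6,4) (|4−6| = |2−4| = 2).
Total attacking pairs: 6.

6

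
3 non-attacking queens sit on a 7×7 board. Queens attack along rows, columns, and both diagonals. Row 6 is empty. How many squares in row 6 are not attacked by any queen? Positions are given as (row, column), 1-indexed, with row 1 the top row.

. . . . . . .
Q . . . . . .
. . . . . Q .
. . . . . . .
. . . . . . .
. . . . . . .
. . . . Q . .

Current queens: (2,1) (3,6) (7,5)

2

(2,1) attacks row 6 at column 1 and diagonals 5.
(3,6) attacks row 6 at column 6 and diagonals 3.
(7,5) attacks row 6 at column 5 and diagonals 4, 6.
Attacked columns: {1, 3, 4, 5, 6}. Safe: {2, 7}.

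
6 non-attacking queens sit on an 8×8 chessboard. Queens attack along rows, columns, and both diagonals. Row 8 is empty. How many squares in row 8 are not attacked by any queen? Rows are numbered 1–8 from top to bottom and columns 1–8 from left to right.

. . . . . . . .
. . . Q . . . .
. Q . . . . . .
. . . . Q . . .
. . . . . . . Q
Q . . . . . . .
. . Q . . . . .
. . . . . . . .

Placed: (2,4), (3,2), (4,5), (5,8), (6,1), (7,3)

(2,4) attacks row 8 at column 4.
(3,2) attacks row 8 at column 2 and diagonals 7.
(4,5) attacks row 8 at column 5 and diagonals 1.
(5,8) attacks row 8 at column 8 and diagonals 5.
(6,1) attacks row 8 at column 1 and diagonals 3.
(7,3) attacks row 8 at column 3 and diagonals 2, 4.
Attacked columns: {1, 2, 3, 4, 5, 7, 8}. Safe: {6}.

1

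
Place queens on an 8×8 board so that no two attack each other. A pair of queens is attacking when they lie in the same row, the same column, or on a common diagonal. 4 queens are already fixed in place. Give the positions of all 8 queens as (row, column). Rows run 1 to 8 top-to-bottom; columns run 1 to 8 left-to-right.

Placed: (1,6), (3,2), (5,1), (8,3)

Row 2: attacked by (1,6)→{5,6,7}; (3,2)→{1,2,3}; (5,1)→{1,4}; (8,3)→{3}. Safe: 8. Place at column 8.
Row 4: attacked by (1,6)→{3,6}; (2,8)→{6,8}; (3,2)→{1,2,3}; (5,1)→{1,2}; (8,3)→{3,7}. Safe: 4, 5. Place at column 4.
Row 6: attacked by (1,6)→{1,6}; (2,8)→{4,8}; (3,2)→{2,5}; (4,4)→{2,4,6}; (5,1)→{1,2}; (8,3)→{1,3,5}. Safe: 7. Place at column 7.
Row 7: attacked by (1,6)→{6}; (2,8)→{3,8}; (3,2)→{2,6}; (4,4)→{1,4,7}; (5,1)→{1,3}; (6,7)→{6,7,8}; (8,3)→{2,3,4}. Safe: 5. Place at column 5.
Columns [6, 8, 2, 4, 1, 7, 5, 3], r−c [-5, -6, 1, 0, 4, -1, 2, 5], r+c [7, 10, 5, 8, 6, 13, 12, 11] are all distinct, so no two queens attack.

(1,6) (2,8) (3,2) (4,4) (5,1) (6,7) (7,5) (8,3)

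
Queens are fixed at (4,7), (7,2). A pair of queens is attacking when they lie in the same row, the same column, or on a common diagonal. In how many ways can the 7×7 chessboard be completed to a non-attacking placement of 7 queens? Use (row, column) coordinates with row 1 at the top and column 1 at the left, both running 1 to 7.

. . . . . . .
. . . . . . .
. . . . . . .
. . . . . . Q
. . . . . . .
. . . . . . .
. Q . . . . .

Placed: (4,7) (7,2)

Branch on row 1: col 1 → 0; col 3 → 0; col 5 → 1; col 6 → 1.
Sum: 0 + 0 + 1 + 1 = 2.

2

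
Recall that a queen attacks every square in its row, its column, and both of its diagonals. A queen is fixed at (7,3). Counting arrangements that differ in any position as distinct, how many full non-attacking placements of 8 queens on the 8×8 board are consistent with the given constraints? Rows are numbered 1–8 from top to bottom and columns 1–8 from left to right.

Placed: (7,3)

Branch on row 1: col 1 → 0; col 2 → 1; col 4 → 6; col 5 → 3; col 6 → 0; col 7 → 3; col 8 → 1.
Sum: 0 + 1 + 6 + 3 + 0 + 3 + 1 = 14.

14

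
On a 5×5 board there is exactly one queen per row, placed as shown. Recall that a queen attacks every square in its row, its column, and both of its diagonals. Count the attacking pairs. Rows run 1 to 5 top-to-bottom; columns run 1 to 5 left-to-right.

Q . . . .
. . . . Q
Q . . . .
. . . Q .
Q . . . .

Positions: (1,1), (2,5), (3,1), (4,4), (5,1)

Same column: (1,1)–(3,1) (column 1); (1,1)–(5,1) (column 1); (3,1)–(5,1) (column 1).
Same diagonal: (1,1)–(4,4) (|1−4| = |1−4| = 3).
Total attacking pairs: 4.

4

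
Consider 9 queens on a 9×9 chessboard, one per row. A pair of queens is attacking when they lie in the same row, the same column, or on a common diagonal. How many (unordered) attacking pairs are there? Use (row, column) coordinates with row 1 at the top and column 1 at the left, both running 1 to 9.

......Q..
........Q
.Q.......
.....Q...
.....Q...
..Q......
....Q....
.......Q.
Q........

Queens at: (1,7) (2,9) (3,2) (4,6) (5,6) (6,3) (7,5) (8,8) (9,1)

Same column: (4,6)–(5,6) (column 6).
Same diagonal: (2,9)–(5,6) (|2−5| = |9−6| = 3); (4,6)–(9,1) (|4−9| = |6−1| = 5).
Total attacking pairs: 3.

3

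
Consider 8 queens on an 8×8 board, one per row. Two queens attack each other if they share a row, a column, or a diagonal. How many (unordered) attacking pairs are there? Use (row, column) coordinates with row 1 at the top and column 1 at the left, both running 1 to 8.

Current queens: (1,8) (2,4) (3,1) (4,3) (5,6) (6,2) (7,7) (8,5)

All columns are distinct and no two queens satisfy |Δrow| = |Δcol|, so no pair attacks.

0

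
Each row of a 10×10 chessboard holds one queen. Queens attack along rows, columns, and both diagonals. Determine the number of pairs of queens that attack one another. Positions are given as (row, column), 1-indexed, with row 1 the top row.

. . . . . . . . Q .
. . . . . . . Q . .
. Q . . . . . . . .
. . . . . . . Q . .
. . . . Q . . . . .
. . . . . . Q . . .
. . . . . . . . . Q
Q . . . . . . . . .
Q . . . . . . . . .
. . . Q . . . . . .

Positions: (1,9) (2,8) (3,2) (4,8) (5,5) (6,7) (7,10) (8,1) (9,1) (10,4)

8

Same column: (2,8)–(4,8) (column 8); (8,1)–(9,1) (column 1).
Same diagonal: (1,9)–(2,8) (|1−2| = |9−8| = 1); (1,9)–(5,5) (|1−5| = |9−5| = 4); (1,9)–(9,1) (|1−9| = |9−1| = 8); (2,8)–(5,5) (|2−5| = |8−5| = 3); (2,8)–(9,1) (|2−9| = |8−1| = 7); (5,5)–(9,1) (|5−9| = |5−1| = 4).
Total attacking pairs: 8.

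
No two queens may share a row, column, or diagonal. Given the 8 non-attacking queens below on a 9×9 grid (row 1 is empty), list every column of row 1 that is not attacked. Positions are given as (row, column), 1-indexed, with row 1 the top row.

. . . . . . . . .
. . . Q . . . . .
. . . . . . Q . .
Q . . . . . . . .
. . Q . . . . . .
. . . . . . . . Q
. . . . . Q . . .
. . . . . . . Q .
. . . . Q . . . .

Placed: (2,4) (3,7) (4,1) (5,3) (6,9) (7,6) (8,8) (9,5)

columns 2

(2,4) attacks row 1 at column 4 and diagonals 3, 5.
(3,7) attacks row 1 at column 7 and diagonals 5, 9.
(4,1) attacks row 1 at column 1 and diagonals 4.
(5,3) attacks row 1 at column 3 and diagonals 7.
(6,9) attacks row 1 at column 9 and diagonals 4.
(7,6) attacks row 1 at column 6.
(8,8) attacks row 1 at column 8 and diagonals 1.
(9,5) attacks row 1 at column 5.
Attacked columns: {1, 3, 4, 5, 6, 7, 8, 9}. Safe: {2}.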